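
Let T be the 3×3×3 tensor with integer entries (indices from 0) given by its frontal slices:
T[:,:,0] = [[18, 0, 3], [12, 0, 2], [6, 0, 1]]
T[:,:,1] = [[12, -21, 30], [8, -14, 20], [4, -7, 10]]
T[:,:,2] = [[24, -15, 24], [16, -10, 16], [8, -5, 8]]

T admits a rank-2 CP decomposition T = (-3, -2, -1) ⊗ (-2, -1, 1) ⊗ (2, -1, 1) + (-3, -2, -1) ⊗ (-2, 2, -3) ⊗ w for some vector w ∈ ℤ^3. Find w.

w = (1, 3, 3)

Subtract the known terms from T to get the rank-1 residual R = (-3, -2, -1) ⊗ (-2, 2, -3) ⊗ w, so R[i,j,k] = a[i]·b[j]·w[k]. Pick indices with nonzero a[0]·b[0] = (-3)·(-2) = 6. Only the fibre through (0,0,·) is needed: R[0,0,:] = T[0,0,:] − Σₗ aₗ[0]bₗ[0]cₗ = [18, 12, 24] − (-3)·(-2)·(2, -1, 1) = [6, 18, 18]. Then w[k] = R[0,0,k] / 6 for each k, giving w = [6, 18, 18] / 6 = (1, 3, 3).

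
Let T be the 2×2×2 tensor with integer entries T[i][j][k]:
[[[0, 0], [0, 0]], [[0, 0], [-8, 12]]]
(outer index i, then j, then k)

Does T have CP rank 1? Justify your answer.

The mode-1 fibre T[:,1,0] = [0, -8] gives a = (0, 1) (primitive direction); the mode-2 fibre T[1,:,0] = [0, -8] gives b = (0, 1); then c[k] = T[1,1,k] / (a[1]·b[1]) = [-8, 12] / 1 = (-8, 12).
Expanding (0, 1) ⊗ (0, 1) ⊗ (-8, 12) reproduces all 8 entries of T, so T = (0, 1) ⊗ (0, 1) ⊗ (-8, 12) and rank(T) ≤ 1.
Equivalently every frontal slice T[:,:,k] is c[k] times the rank-1 matrix (0, 1) ⊗ (0, 1). So T has rank 1 (it is nonzero).

Yes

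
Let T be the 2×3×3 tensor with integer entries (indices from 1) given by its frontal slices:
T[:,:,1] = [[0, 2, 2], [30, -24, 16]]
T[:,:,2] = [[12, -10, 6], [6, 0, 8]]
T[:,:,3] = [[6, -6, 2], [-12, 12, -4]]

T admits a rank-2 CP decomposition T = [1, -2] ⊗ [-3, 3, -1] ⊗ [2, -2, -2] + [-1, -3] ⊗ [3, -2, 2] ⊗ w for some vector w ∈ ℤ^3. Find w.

w = [-2, -2, 0]

Subtract the known terms from T to get the rank-1 residual R = [-1, -3] ⊗ [3, -2, 2] ⊗ w, so R[i,j,k] = a[i]·b[j]·w[k]. Pick indices with nonzero a[1]·b[1] = (-1)·(3) = -3. Only the fibre through (1,1,·) is needed: R[1,1,:] = T[1,1,:] − Σₗ aₗ[1]bₗ[1]cₗ = [0, 12, 6] − (1)·(-3)·[2, -2, -2] = [6, 6, 0]. Then w[k] = R[1,1,k] / -3 for each k, giving w = [6, 6, 0] / -3 = [-2, -2, 0].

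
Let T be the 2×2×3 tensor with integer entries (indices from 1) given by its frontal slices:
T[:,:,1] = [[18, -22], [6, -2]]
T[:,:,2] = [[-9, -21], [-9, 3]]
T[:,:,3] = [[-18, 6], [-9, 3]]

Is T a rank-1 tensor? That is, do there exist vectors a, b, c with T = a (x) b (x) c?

No

The mode-1 unfolding of T (rows indexed by i, columns by (j,k) = (1,1), (1,2), (1,3), (2,1), (2,2), (2,3)) is [[18, -9, -18, -22, -21, 6], [6, -9, -9, -2, 3, 3]].
There the 2×2 minor on rows i ∈ {1, 2}, columns (j,k) ∈ {(1,1), (1,2)} is det [[18, -9], [6, -9]] = -108 ≠ 0, so this unfolding has rank ≥ 2; CP rank is at least every unfolding rank, so rank(T) ≥ 2.
In particular rank(T) ≥ 2 > 1, so T is not rank-1.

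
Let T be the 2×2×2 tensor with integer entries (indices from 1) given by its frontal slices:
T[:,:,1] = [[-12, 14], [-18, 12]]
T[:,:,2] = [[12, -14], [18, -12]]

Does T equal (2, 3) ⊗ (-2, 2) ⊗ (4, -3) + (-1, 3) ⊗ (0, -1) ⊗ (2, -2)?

Reconstruct entry (1,1,1) from the claimed factors: Σₗ aₗ[1]bₗ[1]cₗ[1] = (2)·(-2)·(4) + (-1)·(0)·(2) = -16, but T[1,1,1] = -12. The claim is false.

No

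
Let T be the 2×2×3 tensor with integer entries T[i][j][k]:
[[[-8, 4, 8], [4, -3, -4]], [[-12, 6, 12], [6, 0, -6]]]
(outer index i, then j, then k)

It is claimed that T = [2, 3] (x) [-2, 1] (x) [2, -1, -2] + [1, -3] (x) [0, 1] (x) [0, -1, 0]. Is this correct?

Reconstruct entrywise from the claimed factors. For example, T[0,0,1] = 4 and Σₗ aₗ[0]bₗ[0]cₗ[1] = (2)·(-2)·(-1) + (1)·(0)·(-1) = 4; checking all 12 entries, every one matches. The claim holds.

Yes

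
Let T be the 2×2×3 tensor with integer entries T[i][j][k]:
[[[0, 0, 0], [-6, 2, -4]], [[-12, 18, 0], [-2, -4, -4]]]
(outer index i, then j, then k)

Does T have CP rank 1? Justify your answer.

No

The mode-2 unfolding of T (rows indexed by j, columns by (i,k) = (0,0), (0,1), (0,2), (1,0), (1,1), (1,2)) is [[0, 0, 0, -12, 18, 0], [-6, 2, -4, -2, -4, -4]].
There the 2×2 minor on rows j ∈ {0, 1}, columns (i,k) ∈ {(0,0), (1,0)} is det [[0, -12], [-6, -2]] = -72 ≠ 0, so this unfolding has rank ≥ 2; CP rank is at least every unfolding rank, so rank(T) ≥ 2.
In particular rank(T) ≥ 2 > 1, so T is not rank-1.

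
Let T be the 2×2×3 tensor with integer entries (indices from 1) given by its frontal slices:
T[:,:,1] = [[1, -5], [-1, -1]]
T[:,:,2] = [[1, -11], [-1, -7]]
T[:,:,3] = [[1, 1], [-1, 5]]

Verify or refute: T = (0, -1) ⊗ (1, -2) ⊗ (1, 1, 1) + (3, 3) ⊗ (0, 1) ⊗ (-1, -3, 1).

No

Reconstruct entry (1,1,1) from the claimed factors: Σₗ aₗ[1]bₗ[1]cₗ[1] = (0)·(1)·(1) + (3)·(0)·(-1) = 0, but T[1,1,1] = 1. The claim is false.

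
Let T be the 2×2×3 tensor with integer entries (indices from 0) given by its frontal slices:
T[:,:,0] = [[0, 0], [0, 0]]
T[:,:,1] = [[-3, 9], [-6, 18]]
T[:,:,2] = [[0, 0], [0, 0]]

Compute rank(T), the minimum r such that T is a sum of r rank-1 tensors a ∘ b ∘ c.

1

Lower bound: T ≠ 0 (e.g. T[0,0,1] = -3), so rank(T) ≥ 1.
Upper bound: if T = a ∘ b ∘ c then every fibre of T is a multiple of the corresponding factor, so read the factors off the fibres through the nonzero entry T[0,0,1] = -3.
The mode-1 fibre T[:,0,1] = [-3, -6] gives a = (1, 2) (primitive direction); the mode-2 fibre T[0,:,1] = [-3, 9] gives b = (1, -3); then c[k] = T[0,0,k] / (a[0]·b[0]) = [0, -3, 0] / 1 = (0, -3, 0).
Expanding (1, 2) ∘ (1, -3) ∘ (0, -3, 0) reproduces all 12 entries of T, so T = (1, 2) ∘ (1, -3) ∘ (0, -3, 0) and rank(T) ≤ 1.
These bounds meet, so rank(T) = 1.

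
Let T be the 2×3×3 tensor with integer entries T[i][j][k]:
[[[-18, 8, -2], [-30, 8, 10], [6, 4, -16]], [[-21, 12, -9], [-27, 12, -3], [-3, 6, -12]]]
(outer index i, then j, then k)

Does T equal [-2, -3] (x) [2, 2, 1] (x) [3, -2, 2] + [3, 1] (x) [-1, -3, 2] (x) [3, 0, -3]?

Reconstruct entry (0,0,0) from the claimed factors: Σₗ aₗ[0]bₗ[0]cₗ[0] = (-2)·(2)·(3) + (3)·(-1)·(3) = -21, but T[0,0,0] = -18. The claim is false.

No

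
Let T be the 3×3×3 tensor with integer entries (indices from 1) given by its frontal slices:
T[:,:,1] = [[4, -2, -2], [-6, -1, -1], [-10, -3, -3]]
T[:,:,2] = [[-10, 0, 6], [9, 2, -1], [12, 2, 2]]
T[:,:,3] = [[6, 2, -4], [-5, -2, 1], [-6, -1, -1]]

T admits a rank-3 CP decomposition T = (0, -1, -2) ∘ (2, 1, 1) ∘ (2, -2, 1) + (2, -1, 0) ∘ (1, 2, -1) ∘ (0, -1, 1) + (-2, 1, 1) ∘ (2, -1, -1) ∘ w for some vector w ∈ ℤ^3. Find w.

Subtract the known terms from T to get the rank-1 residual R = (-2, 1, 1) ∘ (2, -1, -1) ∘ w, so R[i,j,k] = a[i]·b[j]·w[k]. Pick indices with nonzero a[1]·b[1] = (-2)·(2) = -4. Only the fibre through (1,1,·) is needed: R[1,1,:] = T[1,1,:] − Σₗ aₗ[1]bₗ[1]cₗ = [4, -10, 6] − (0)·(2)·(2, -2, 1) − (2)·(1)·(0, -1, 1) = [4, -8, 4]. Then w[k] = R[1,1,k] / -4 for each k, giving w = [4, -8, 4] / -4 = (-1, 2, -1).

w = (-1, 2, -1)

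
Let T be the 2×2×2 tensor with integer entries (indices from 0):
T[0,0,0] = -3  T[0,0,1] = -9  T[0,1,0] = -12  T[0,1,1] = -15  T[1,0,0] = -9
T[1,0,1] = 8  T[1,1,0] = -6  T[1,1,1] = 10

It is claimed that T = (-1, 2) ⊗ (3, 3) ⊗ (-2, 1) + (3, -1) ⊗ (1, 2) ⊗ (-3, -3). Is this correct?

Reconstruct entry (0,0,1) from the claimed factors: Σₗ aₗ[0]bₗ[0]cₗ[1] = (-1)·(3)·(1) + (3)·(1)·(-3) = -12, but T[0,0,1] = -9. The claim is false.

No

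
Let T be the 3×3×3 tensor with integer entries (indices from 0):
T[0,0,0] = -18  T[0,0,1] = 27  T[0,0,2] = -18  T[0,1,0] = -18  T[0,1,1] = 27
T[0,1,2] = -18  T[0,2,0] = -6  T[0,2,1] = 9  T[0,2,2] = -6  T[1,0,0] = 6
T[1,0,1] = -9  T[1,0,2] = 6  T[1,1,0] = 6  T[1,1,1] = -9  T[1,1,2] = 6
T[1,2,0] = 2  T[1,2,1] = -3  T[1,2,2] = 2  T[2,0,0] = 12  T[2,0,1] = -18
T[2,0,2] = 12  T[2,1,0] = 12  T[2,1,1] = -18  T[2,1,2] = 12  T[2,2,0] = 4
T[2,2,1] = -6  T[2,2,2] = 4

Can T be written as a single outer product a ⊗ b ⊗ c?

Yes

If T = a ⊗ b ⊗ c then every fibre of T is a multiple of the corresponding factor, so read the factors off the fibres through the nonzero entry T[0,0,0] = -18.
The mode-1 fibre T[:,0,0] = [-18, 6, 12] gives a = (3, -1, -2) (primitive direction); the mode-2 fibre T[0,:,0] = [-18, -18, -6] gives b = (3, 3, 1); then c[k] = T[0,0,k] / (a[0]·b[0]) = [-18, 27, -18] / 9 = (-2, 3, -2).
Expanding (3, -1, -2) ⊗ (3, 3, 1) ⊗ (-2, 3, -2) reproduces all 27 entries of T, so T = (3, -1, -2) ⊗ (3, 3, 1) ⊗ (-2, 3, -2) and rank(T) ≤ 1.
Equivalently every frontal slice T[:,:,k] is c[k] times the rank-1 matrix (3, -1, -2) ⊗ (3, 3, 1). So T has rank 1 (it is nonzero).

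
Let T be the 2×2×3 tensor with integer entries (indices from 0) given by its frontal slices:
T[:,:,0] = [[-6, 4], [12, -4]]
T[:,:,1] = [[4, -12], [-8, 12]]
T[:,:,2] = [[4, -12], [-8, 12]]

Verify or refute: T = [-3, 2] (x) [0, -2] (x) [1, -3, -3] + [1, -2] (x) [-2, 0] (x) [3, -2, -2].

Reconstruct entry (0,1,0) from the claimed factors: Σₗ aₗ[0]bₗ[1]cₗ[0] = (-3)·(-2)·(1) + (1)·(0)·(3) = 6, but T[0,1,0] = 4. The claim is false.

No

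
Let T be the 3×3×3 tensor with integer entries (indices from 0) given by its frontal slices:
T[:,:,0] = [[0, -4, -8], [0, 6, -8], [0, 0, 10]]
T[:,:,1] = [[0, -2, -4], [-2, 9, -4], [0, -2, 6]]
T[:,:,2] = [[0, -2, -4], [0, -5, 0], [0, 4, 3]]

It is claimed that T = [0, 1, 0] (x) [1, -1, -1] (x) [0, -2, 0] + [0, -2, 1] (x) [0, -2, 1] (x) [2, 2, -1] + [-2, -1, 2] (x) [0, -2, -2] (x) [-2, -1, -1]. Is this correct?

No

Reconstruct entry (0,1,0) from the claimed factors: Σₗ aₗ[0]bₗ[1]cₗ[0] = (0)·(-1)·(0) + (0)·(-2)·(2) + (-2)·(-2)·(-2) = -8, but T[0,1,0] = -4. The claim is false.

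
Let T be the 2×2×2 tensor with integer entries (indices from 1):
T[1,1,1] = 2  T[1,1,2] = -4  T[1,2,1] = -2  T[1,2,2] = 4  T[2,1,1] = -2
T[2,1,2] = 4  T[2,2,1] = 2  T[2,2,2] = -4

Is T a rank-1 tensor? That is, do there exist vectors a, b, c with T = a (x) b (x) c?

Yes

If T = a (x) b (x) c then every fibre of T is a multiple of the corresponding factor, so read the factors off the fibres through the nonzero entry T[1,1,1] = 2.
The mode-1 fibre T[:,1,1] = [2, -2] gives a = (1, -1) (primitive direction); the mode-2 fibre T[1,:,1] = [2, -2] gives b = (1, -1); then c[k] = T[1,1,k] / (a[1]·b[1]) = [2, -4] / 1 = (2, -4).
Expanding (1, -1) (x) (1, -1) (x) (2, -4) reproduces all 8 entries of T, so T = (1, -1) (x) (1, -1) (x) (2, -4) and rank(T) ≤ 1.
Equivalently every frontal slice T[:,:,k] is c[k] times the rank-1 matrix (1, -1) (x) (1, -1). So T has rank 1 (it is nonzero).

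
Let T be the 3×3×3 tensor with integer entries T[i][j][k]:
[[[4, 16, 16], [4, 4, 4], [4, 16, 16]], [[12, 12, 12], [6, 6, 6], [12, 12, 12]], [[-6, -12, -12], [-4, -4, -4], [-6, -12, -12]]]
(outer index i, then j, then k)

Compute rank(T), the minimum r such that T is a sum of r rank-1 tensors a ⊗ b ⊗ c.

Lower bound: the mode-1 unfolding of T (rows indexed by i, columns by (j,k) = (0,0), (0,1), (0,2), (1,0), (1,1), (1,2), (2,0), (2,1), (2,2)) is [[4, 16, 16, 4, 4, 4, 4, 16, 16], [12, 12, 12, 6, 6, 6, 12, 12, 12], [-6, -12, -12, -4, -4, -4, -6, -12, -12]].
There the 2×2 minor on rows i ∈ {0, 1}, columns (j,k) ∈ {(0,0), (0,1)} is det [[4, 16], [12, 12]] = -144 ≠ 0, so this unfolding has rank ≥ 2; CP rank is at least every unfolding rank, so rank(T) ≥ 2. (This is only a lower bound: in general the CP rank may exceed every unfolding rank, so we still need to exhibit 2 rank-1 terms summing to T.)
Upper bound — finding two terms. Write S_k = T[:,:,k] for the frontal slices: S₀ = [[4, 4, 4], [12, 6, 12], [-6, -4, -6]], S₁ = [[16, 4, 16], [12, 6, 12], [-12, -4, -12]], S₂ = [[16, 4, 16], [12, 6, 12], [-12, -4, -12]].
If T = a₁ ⊗ b₁ ⊗ c₁ + a₂ ⊗ b₂ ⊗ c₂ then each S_k = c₁[k]·a₁b₁ᵀ + c₂[k]·a₂b₂ᵀ. S₀ and S₁ are linearly independent, so a₁b₁ᵀ and a₂b₂ᵀ must span the same plane of matrices: they are the rank-1 matrices of the form x·S₀ + y·S₁.
The 2×2 minor of x·S₀ + y·S₁ on rows {0,1}, columns {0,1} is −24·x² + 24·xy + 48·y² = (-24)·(x − 2·y)(x + y), vanishing at (x:y) = (2:1) and (1:-1).
M₁ = 2·S₀ + S₁ = [[24, 12, 24], [36, 18, 36], [-24, -12, -24]] = 6·[2, 3, -2][2, 1, 2]ᵀ and M₂ = S₀ − S₁ = [[-12, 0, -12], [0, 0, 0], [6, 0, 6]] = (-6)·[2, 0, -1][1, 0, 1]ᵀ, so take a₁ = [2, 3, -2], b₁ = [2, 1, 2], a₂ = [2, 0, -1], b₂ = [1, 0, 1].
Each slice is an integer combination of E₁ = a₁b₁ᵀ and E₂ = a₂b₂ᵀ: S₀ = 2·E₁ − 2·E₂, S₁ = 2·E₁ + 4·E₂, S₂ = 2·E₁ + 4·E₂; reading off coefficients, c₁ = [2, 2, 2] and c₂ = [-2, 4, 4].
Hence T = [2, 3, -2] ⊗ [2, 1, 2] ⊗ [2, 2, 2] + [2, 0, -1] ⊗ [1, 0, 1] ⊗ [-2, 4, 4], so rank(T) ≤ 2.
These bounds meet, so rank(T) = 2.

2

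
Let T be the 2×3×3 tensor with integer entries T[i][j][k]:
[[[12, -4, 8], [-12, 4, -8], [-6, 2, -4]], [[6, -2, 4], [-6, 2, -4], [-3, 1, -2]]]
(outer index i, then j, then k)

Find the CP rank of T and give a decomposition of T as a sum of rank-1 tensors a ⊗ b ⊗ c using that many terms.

Lower bound: T ≠ 0 (e.g. T[0,0,0] = 12), so rank(T) ≥ 1.
Upper bound: if T = a ⊗ b ⊗ c then every fibre of T is a multiple of the corresponding factor, so read the factors off the fibres through the nonzero entry T[0,0,0] = 12.
The mode-1 fibre T[:,0,0] = [12, 6] gives a = (2, 1) (primitive direction); the mode-2 fibre T[0,:,0] = [12, -12, -6] gives b = (2, -2, -1); then c[k] = T[0,0,k] / (a[0]·b[0]) = [12, -4, 8] / 4 = (3, -1, 2).
Expanding (2, 1) ⊗ (2, -2, -1) ⊗ (3, -1, 2) reproduces all 18 entries of T, so T = (2, 1) ⊗ (2, -2, -1) ⊗ (3, -1, 2) and rank(T) ≤ 1.
These bounds meet, so rank(T) = 1.

rank(T) = 1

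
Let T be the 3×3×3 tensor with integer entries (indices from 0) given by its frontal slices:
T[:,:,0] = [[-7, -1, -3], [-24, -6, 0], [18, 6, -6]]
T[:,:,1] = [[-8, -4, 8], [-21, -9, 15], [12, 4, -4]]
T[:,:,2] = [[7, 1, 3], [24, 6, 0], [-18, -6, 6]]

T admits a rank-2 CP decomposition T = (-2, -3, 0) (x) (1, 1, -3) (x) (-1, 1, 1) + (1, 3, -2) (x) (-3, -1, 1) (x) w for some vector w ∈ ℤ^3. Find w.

w = (3, 2, -3)

Subtract the known terms from T to get the rank-1 residual R = (1, 3, -2) (x) (-3, -1, 1) (x) w, so R[i,j,k] = a[i]·b[j]·w[k]. Pick indices with nonzero a[0]·b[0] = (1)·(-3) = -3. Only the fibre through (0,0,·) is needed: R[0,0,:] = T[0,0,:] − Σₗ aₗ[0]bₗ[0]cₗ = [-7, -8, 7] − (-2)·(1)·(-1, 1, 1) = [-9, -6, 9]. Then w[k] = R[0,0,k] / -3 for each k, giving w = [-9, -6, 9] / -3 = (3, 2, -3).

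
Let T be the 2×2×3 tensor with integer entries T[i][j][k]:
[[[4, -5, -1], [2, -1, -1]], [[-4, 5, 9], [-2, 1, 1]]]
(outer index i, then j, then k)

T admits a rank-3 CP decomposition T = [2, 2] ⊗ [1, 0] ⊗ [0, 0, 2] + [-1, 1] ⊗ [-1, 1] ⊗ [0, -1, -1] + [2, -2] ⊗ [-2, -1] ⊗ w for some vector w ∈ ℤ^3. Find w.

w = [-1, 1, 1]

Subtract the known terms from T to get the rank-1 residual R = [2, -2] ⊗ [-2, -1] ⊗ w, so R[i,j,k] = a[i]·b[j]·w[k]. Pick indices with nonzero a[0]·b[0] = (2)·(-2) = -4. Only the fibre through (0,0,·) is needed: R[0,0,:] = T[0,0,:] − Σₗ aₗ[0]bₗ[0]cₗ = [4, -5, -1] − (2)·(1)·[0, 0, 2] − (-1)·(-1)·[0, -1, -1] = [4, -4, -4]. Then w[k] = R[0,0,k] / -4 for each k, giving w = [4, -4, -4] / -4 = [-1, 1, 1].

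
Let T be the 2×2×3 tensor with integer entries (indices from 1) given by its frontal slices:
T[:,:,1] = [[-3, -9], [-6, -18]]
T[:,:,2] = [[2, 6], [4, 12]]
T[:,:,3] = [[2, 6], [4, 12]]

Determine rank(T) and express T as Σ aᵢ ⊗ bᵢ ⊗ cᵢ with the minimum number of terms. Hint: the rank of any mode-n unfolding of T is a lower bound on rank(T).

Lower bound: T ≠ 0 (e.g. T[1,1,1] = -3), so rank(T) ≥ 1.
Upper bound: the mode-1 fibre T[:,1,1] = [-3, -6] gives a = [1, 2] (primitive direction); the mode-2 fibre T[1,:,1] = [-3, -9] gives b = [1, 3]; then c[k] = T[1,1,k] / (a[1]·b[1]) = [-3, 2, 2] / 1 = [-3, 2, 2].
Expanding [1, 2] ⊗ [1, 3] ⊗ [-3, 2, 2] reproduces all 12 entries of T, so T = [1, 2] ⊗ [1, 3] ⊗ [-3, 2, 2] and rank(T) ≤ 1.
These bounds meet, so rank(T) = 1.

rank(T) = 1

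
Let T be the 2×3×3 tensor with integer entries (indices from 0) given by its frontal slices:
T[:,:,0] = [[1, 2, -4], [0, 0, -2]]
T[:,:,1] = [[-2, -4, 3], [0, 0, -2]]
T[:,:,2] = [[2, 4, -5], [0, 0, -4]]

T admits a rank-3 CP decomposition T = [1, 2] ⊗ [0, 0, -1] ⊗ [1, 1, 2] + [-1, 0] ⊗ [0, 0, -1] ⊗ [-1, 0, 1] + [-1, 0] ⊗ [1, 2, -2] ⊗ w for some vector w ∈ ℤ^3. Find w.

w = [-1, 2, -2]

Subtract the known terms from T to get the rank-1 residual R = [-1, 0] ⊗ [1, 2, -2] ⊗ w, so R[i,j,k] = a[i]·b[j]·w[k]. Pick indices with nonzero a[0]·b[0] = (-1)·(1) = -1. Only the fibre through (0,0,·) is needed: R[0,0,:] = T[0,0,:] − Σₗ aₗ[0]bₗ[0]cₗ = [1, -2, 2] − (1)·(0)·[1, 1, 2] − (-1)·(0)·[-1, 0, 1] = [1, -2, 2]. Then w[k] = R[0,0,k] / -1 for each k, giving w = [1, -2, 2] / -1 = [-1, 2, -2].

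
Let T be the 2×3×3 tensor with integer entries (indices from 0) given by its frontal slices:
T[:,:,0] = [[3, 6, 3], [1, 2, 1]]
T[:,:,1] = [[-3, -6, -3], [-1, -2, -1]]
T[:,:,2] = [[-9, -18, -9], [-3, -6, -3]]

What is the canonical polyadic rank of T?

1

Lower bound: T ≠ 0 (e.g. T[0,0,0] = 3), so rank(T) ≥ 1.
Upper bound: if T = a ⊗ b ⊗ c then every fibre of T is a multiple of the corresponding factor, so read the factors off the fibres through the nonzero entry T[0,0,0] = 3.
The mode-1 fibre T[:,0,0] = [3, 1] gives a = [3, 1] (primitive direction); the mode-2 fibre T[0,:,0] = [3, 6, 3] gives b = [1, 2, 1]; then c[k] = T[0,0,k] / (a[0]·b[0]) = [3, -3, -9] / 3 = [1, -1, -3].
Expanding [3, 1] ⊗ [1, 2, 1] ⊗ [1, -1, -3] reproduces all 18 entries of T, so T = [3, 1] ⊗ [1, 2, 1] ⊗ [1, -1, -3] and rank(T) ≤ 1.
These bounds meet, so rank(T) = 1.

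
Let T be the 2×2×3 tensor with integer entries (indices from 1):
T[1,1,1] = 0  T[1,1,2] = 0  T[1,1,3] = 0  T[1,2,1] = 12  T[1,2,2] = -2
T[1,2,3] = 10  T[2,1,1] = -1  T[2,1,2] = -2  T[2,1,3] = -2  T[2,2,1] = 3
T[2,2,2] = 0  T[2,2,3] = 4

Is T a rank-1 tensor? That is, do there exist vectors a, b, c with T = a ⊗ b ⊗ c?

No

The mode-3 unfolding of T (rows indexed by k, columns by (i,j) = (1,1), (1,2), (2,1), (2,2)) is [[0, 12, -1, 3], [0, -2, -2, 0], [0, 10, -2, 4]].
There the 3×3 minor on rows k ∈ {1, 2, 3}, columns (i,j) ∈ {(1,2), (2,1), (2,2)} is det [[12, -1, 3], [-2, -2, 0], [10, -2, 4]] = -32 ≠ 0, so this unfolding has rank ≥ 3; CP rank is at least every unfolding rank, so rank(T) ≥ 3.
In particular rank(T) ≥ 3 > 1, so T is not rank-1.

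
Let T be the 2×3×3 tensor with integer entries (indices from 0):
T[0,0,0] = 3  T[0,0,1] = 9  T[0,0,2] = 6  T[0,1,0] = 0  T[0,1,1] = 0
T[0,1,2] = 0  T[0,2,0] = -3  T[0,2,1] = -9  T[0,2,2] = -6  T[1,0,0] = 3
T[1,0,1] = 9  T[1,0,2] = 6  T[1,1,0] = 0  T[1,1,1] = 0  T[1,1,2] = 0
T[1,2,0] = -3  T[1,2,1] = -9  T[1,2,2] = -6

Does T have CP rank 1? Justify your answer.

Yes

If T = a ∘ b ∘ c then every fibre of T is a multiple of the corresponding factor, so read the factors off the fibres through the nonzero entry T[0,0,0] = 3.
The mode-1 fibre T[:,0,0] = [3, 3] gives a = [1, 1] (primitive direction); the mode-2 fibre T[0,:,0] = [3, 0, -3] gives b = [1, 0, -1]; then c[k] = T[0,0,k] / (a[0]·b[0]) = [3, 9, 6] / 1 = [3, 9, 6].
Expanding [1, 1] ∘ [1, 0, -1] ∘ [3, 9, 6] reproduces all 18 entries of T, so T = [1, 1] ∘ [1, 0, -1] ∘ [3, 9, 6] and rank(T) ≤ 1.
Equivalently every frontal slice T[:,:,k] is c[k] times the rank-1 matrix [1, 1] ∘ [1, 0, -1]. So T has rank 1 (it is nonzero).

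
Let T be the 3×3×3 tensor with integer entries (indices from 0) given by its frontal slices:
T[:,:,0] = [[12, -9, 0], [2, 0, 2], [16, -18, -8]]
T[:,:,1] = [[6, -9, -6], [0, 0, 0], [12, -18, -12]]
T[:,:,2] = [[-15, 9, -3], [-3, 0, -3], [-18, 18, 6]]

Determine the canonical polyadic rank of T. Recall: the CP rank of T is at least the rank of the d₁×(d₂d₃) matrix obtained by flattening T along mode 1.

2

Lower bound: the mode-2 unfolding of T (rows indexed by j, columns by (i,k) = (0,0), (0,1), (0,2), (1,0), (1,1), (1,2), (2,0), (2,1), (2,2)) is [[12, 6, -15, 2, 0, -3, 16, 12, -18], [-9, -9, 9, 0, 0, 0, -18, -18, 18], [0, -6, -3, 2, 0, -3, -8, -12, 6]].
There the 2×2 minor on rows j ∈ {0, 1}, columns (i,k) ∈ {(0,0), (0,1)} is det [[12, 6], [-9, -9]] = -54 ≠ 0, so this unfolding has rank ≥ 2; CP rank is at least every unfolding rank, so rank(T) ≥ 2. (Flattening ranks never certify an upper bound on CP rank; for that we must actually write T with 2 rank-1 terms.)
Upper bound — finding two terms. Write S_k = T[:,:,k] for the frontal slices: S₀ = [[12, -9, 0], [2, 0, 2], [16, -18, -8]], S₁ = [[6, -9, -6], [0, 0, 0], [12, -18, -12]], S₂ = [[-15, 9, -3], [-3, 0, -3], [-18, 18, 6]].
If T = a₁ (x) b₁ (x) c₁ + a₂ (x) b₂ (x) c₂ then each S_k = c₁[k]·a₁b₁ᵀ + c₂[k]·a₂b₂ᵀ. S₀ and S₁ are linearly independent, so a₁b₁ᵀ and a₂b₂ᵀ must span the same plane of matrices: they are the rank-1 matrices of the form x·S₀ + y·S₁.
The 2×2 minor of x·S₀ + y·S₁ on rows {0,1}, columns {0,1} is 18·x² + 18·xy = 18·(x + y)(x), vanishing at (x:y) = (1:-1) and (0:1).
M₁ = S₀ − S₁ = [[6, 0, 6], [2, 0, 2], [4, 0, 4]] = 2·[3, 1, 2][1, 0, 1]ᵀ and M₂ = S₁ = [[6, -9, -6], [0, 0, 0], [12, -18, -12]] = 3·[1, 0, 2][2, -3, -2]ᵀ, so take a₁ = [3, 1, 2], b₁ = [1, 0, 1], a₂ = [1, 0, 2], b₂ = [2, -3, -2].
Each slice is an integer combination of E₁ = a₁b₁ᵀ and E₂ = a₂b₂ᵀ: S₀ = 2·E₁ + 3·E₂, S₁ = 3·E₂, S₂ = −3·E₁ − 3·E₂; reading off coefficients, c₁ = [2, 0, -3] and c₂ = [3, 3, -3].
Hence T = [3, 1, 2] (x) [1, 0, 1] (x) [2, 0, -3] + [1, 0, 2] (x) [2, -3, -2] (x) [3, 3, -3], so rank(T) ≤ 2.
These bounds meet, so rank(T) = 2.
Check entry T[1,0,2] = -3: (1)·(1)·(-3) + (0)·(2)·(-3) = -3.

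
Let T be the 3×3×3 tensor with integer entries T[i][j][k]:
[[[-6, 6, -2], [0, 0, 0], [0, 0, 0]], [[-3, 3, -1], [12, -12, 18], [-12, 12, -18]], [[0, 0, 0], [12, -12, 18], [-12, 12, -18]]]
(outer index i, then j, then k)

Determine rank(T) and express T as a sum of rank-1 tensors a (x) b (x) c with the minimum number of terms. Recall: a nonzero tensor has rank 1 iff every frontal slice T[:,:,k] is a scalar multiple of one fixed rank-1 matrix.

Lower bound: the mode-1 unfolding of T (rows indexed by i, columns by (j,k) = (0,0), (0,1), (0,2), (1,0), (1,1), (1,2), (2,0), (2,1), (2,2)) is [[-6, 6, -2, 0, 0, 0, 0, 0, 0], [-3, 3, -1, 12, -12, 18, -12, 12, -18], [0, 0, 0, 12, -12, 18, -12, 12, -18]].
There the 2×2 minor on rows i ∈ {0, 1}, columns (j,k) ∈ {(0,0), (1,0)} is det [[-6, 0], [-3, 12]] = -72 ≠ 0, so this unfolding has rank ≥ 2; CP rank is at least every unfolding rank, so rank(T) ≥ 2. (Flattening ranks never certify an upper bound on CP rank; for that we must actually write T with 2 rank-1 terms.)
Upper bound — finding two terms. Write S_k = T[:,:,k] for the frontal slices: S₀ = [[-6, 0, 0], [-3, 12, -12], [0, 12, -12]], S₁ = [[6, 0, 0], [3, -12, 12], [0, -12, 12]], S₂ = [[-2, 0, 0], [-1, 18, -18], [0, 18, -18]].
If T = a₁ (x) b₁ (x) c₁ + a₂ (x) b₂ (x) c₂ then each S_k = c₁[k]·a₁b₁ᵀ + c₂[k]·a₂b₂ᵀ. S₀ and S₂ are linearly independent, so a₁b₁ᵀ and a₂b₂ᵀ must span the same plane of matrices: they are the rank-1 matrices of the form x·S₀ + y·S₂.
The 2×2 minor of x·S₀ + y·S₂ on rows {0,1}, columns {0,1} is −72·x² − 132·xy − 36·y² = (-12)·(2·x + 3·y)(3·x + y), vanishing at (x:y) = (3:-2) and (1:-3).
M₁ = 3·S₀ − 2·S₂ = [[-14, 0, 0], [-7, 0, 0], [0, 0, 0]] = (-7)·[2, 1, 0][1, 0, 0]ᵀ and M₂ = S₀ − 3·S₂ = [[0, 0, 0], [0, -42, 42], [0, -42, 42]] = (-42)·[0, 1, 1][0, 1, -1]ᵀ, so take a₁ = [2, 1, 0], b₁ = [1, 0, 0], a₂ = [0, 1, 1], b₂ = [0, 1, -1].
Each slice is an integer combination of E₁ = a₁b₁ᵀ and E₂ = a₂b₂ᵀ: S₀ = −3·E₁ + 12·E₂, S₁ = 3·E₁ − 12·E₂, S₂ = −E₁ + 18·E₂; reading off coefficients, c₁ = [-3, 3, -1] and c₂ = [12, -12, 18].
Hence T = [2, 1, 0] (x) [1, 0, 0] (x) [-3, 3, -1] + [0, 1, 1] (x) [0, 1, -1] (x) [12, -12, 18], so rank(T) ≤ 2.
These bounds meet, so rank(T) = 2.
Check entry T[0,0,1] = 6: (2)·(1)·(3) + (0)·(0)·(-12) = 6.

rank(T) = 2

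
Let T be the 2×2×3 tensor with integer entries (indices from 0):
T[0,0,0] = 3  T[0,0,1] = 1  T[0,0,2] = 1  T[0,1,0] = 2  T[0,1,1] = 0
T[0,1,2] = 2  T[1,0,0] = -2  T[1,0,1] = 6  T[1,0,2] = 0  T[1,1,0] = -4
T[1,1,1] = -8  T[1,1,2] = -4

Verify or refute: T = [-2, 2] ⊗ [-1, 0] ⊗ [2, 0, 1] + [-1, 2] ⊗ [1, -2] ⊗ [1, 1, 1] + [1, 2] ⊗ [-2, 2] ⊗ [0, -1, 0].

Reconstruct entrywise from the claimed factors. For example, T[0,0,0] = 3 and Σₗ aₗ[0]bₗ[0]cₗ[0] = (-2)·(-1)·(2) + (-1)·(1)·(1) + (1)·(-2)·(0) = 3; checking all 12 entries, every one matches. The claim holds.

Yes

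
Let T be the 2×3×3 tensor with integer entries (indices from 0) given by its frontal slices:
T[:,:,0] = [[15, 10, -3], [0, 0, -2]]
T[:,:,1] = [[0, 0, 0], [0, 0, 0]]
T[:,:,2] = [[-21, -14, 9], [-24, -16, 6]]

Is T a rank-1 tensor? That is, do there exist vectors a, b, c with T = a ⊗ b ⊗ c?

No

The mode-2 unfolding of T (rows indexed by j, columns by (i,k) = (0,0), (0,1), (0,2), (1,0), (1,1), (1,2)) is [[15, 0, -21, 0, 0, -24], [10, 0, -14, 0, 0, -16], [-3, 0, 9, -2, 0, 6]].
There the 2×2 minor on rows j ∈ {0, 2}, columns (i,k) ∈ {(0,0), (0,2)} is det [[15, -21], [-3, 9]] = 72 ≠ 0, so this unfolding has rank ≥ 2; CP rank is at least every unfolding rank, so rank(T) ≥ 2.
In particular rank(T) ≥ 2 > 1, so T is not rank-1.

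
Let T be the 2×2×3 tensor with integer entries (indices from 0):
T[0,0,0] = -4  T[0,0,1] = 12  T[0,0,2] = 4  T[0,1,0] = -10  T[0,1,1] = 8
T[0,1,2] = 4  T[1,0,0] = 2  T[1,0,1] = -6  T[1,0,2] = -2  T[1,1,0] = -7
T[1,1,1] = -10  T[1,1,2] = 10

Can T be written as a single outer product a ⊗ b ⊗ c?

The mode-3 unfolding of T (rows indexed by k, columns by (i,j) = (0,0), (0,1), (1,0), (1,1)) is [[-4, -10, 2, -7], [12, 8, -6, -10], [4, 4, -2, 10]].
There the 3×3 minor on rows k ∈ {0, 1, 2}, columns (i,j) ∈ {(0,0), (0,1), (1,1)} is det [[-4, -10, -7], [12, 8, -10], [4, 4, 10]] = 1008 ≠ 0, so this unfolding has rank ≥ 3; CP rank is at least every unfolding rank, so rank(T) ≥ 3.
In particular rank(T) ≥ 3 > 1, so T is not rank-1.

No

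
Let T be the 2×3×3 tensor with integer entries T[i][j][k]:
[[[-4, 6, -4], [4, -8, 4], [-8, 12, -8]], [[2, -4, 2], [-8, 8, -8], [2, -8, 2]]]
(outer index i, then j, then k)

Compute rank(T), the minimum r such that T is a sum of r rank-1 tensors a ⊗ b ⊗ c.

Lower bound: in the mode-2 unfolding of T (rows indexed by j, columns by (i,k)) the 3×3 minor on rows j ∈ {0, 1, 2}, columns (i,k) ∈ {(0,0), (0,1), (1,0)} is det [[-4, 6, 2], [4, -8, -8], [-8, 12, 2]] = -16 ≠ 0, so that unfolding has rank ≥ 3 and hence rank(T) ≥ 3 (CP rank is at least every unfolding rank, though it can be larger).
Upper bound: T is a sum of 3 rank-1 terms, T = [0, 1] ⊗ [0, 2, 1] ⊗ [-2, 0, -2] + [1, -1] ⊗ [1, -2, 2] ⊗ [-2, 4, -2] + [1, 0] ⊗ [1, 0, 2] ⊗ [-2, 2, -2] (written with every a and b primitive with positive leading entry and the scale carried by c; CP decompositions are not unique, and this one is verified by expanding entrywise), so rank(T) ≤ 3.
These bounds meet, so rank(T) = 3.

3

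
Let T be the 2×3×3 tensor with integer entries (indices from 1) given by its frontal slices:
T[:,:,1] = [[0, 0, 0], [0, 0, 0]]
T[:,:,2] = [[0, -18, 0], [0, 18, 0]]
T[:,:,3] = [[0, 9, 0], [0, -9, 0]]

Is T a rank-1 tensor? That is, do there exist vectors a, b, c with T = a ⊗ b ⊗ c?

If T = a ⊗ b ⊗ c then every fibre of T is a multiple of the corresponding factor, so read the factors off the fibres through the nonzero entry T[1,2,2] = -18.
The mode-1 fibre T[:,2,2] = [-18, 18] gives a = (1, -1) (primitive direction); the mode-2 fibre T[1,:,2] = [0, -18, 0] gives b = (0, 1, 0); then c[k] = T[1,2,k] / (a[1]·b[2]) = [0, -18, 9] / 1 = (0, -18, 9).
Expanding (1, -1) ⊗ (0, 1, 0) ⊗ (0, -18, 9) reproduces all 18 entries of T, so T = (1, -1) ⊗ (0, 1, 0) ⊗ (0, -18, 9) and rank(T) ≤ 1.
Equivalently every frontal slice T[:,:,k] is c[k] times the rank-1 matrix (1, -1) ⊗ (0, 1, 0). So T has rank 1 (it is nonzero).

Yes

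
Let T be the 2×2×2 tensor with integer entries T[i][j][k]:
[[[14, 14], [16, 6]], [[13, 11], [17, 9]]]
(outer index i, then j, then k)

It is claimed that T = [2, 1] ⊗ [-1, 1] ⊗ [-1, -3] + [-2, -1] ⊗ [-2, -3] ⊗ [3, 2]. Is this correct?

Reconstruct entry (1,0,0) from the claimed factors: Σₗ aₗ[1]bₗ[0]cₗ[0] = (1)·(-1)·(-1) + (-1)·(-2)·(3) = 7, but T[1,0,0] = 13. The claim is false.

No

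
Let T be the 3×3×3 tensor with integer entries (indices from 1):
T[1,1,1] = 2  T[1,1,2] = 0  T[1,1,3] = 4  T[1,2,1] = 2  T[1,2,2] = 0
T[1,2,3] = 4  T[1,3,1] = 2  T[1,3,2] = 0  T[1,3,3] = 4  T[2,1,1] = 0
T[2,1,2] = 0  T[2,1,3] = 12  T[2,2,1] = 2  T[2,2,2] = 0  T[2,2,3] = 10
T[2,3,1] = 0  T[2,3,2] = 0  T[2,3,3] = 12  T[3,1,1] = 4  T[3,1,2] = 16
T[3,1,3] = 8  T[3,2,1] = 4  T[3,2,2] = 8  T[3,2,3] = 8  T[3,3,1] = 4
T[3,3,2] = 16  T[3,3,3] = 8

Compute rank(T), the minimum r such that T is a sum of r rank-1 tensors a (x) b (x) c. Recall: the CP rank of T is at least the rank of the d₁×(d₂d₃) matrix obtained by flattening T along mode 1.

3

Lower bound: the mode-1 unfolding of T (rows indexed by i, columns by (j,k) = (1,1), (1,2), (1,3), (2,1), (2,2), (2,3), (3,1), (3,2), (3,3)) is [[2, 0, 4, 2, 0, 4, 2, 0, 4], [0, 0, 12, 2, 0, 10, 0, 0, 12], [4, 16, 8, 4, 8, 8, 4, 16, 8]].
There the 3×3 minor on rows i ∈ {1, 2, 3}, columns (j,k) ∈ {(1,1), (1,2), (1,3)} is det [[2, 0, 4], [0, 0, 12], [4, 16, 8]] = -384 ≠ 0, so this unfolding has rank ≥ 3; CP rank is at least every unfolding rank, so rank(T) ≥ 3. (This is only a lower bound: in general the CP rank may exceed every unfolding rank, so we still need to exhibit 3 rank-1 terms summing to T.)
Upper bound: T is a sum of 3 rank-1 terms, T = [0, 1, -2] (x) [2, 1, 2] (x) [-1, -2, 1] + [0, 1, 2] (x) [2, 1, 2] (x) [-1, 2, 1] + [1, 2, 2] (x) [1, 1, 1] (x) [2, 0, 4] (one valid choice — decompositions are not unique — normalised so each a, b is primitive with positive first nonzero entry; check it by expanding all entries), so rank(T) ≤ 3.
These bounds meet, so rank(T) = 3.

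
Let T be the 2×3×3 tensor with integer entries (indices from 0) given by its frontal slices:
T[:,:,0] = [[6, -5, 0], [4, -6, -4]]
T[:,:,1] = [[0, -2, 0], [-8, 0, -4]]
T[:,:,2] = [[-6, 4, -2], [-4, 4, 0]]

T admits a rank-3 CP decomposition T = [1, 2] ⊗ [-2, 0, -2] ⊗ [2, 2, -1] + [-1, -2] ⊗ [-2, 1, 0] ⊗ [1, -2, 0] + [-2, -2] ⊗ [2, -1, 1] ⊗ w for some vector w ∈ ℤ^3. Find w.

Subtract the known terms from T to get the rank-1 residual R = [-2, -2] ⊗ [2, -1, 1] ⊗ w, so R[i,j,k] = a[i]·b[j]·w[k]. Pick indices with nonzero a[0]·b[0] = (-2)·(2) = -4. Only the fibre through (0,0,·) is needed: R[0,0,:] = T[0,0,:] − Σₗ aₗ[0]bₗ[0]cₗ = [6, 0, -6] − (1)·(-2)·[2, 2, -1] − (-1)·(-2)·[1, -2, 0] = [8, 8, -8]. Then w[k] = R[0,0,k] / -4 for each k, giving w = [8, 8, -8] / -4 = [-2, -2, 2].

w = [-2, -2, 2]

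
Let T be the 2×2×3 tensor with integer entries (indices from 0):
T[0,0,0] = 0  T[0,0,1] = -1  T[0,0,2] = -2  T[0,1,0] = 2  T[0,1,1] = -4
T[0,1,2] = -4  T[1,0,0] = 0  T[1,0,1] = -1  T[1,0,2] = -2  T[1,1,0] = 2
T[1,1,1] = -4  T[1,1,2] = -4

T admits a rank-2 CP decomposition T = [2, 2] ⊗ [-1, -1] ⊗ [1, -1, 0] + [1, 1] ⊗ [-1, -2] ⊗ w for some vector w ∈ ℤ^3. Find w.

w = [-2, 3, 2]

Subtract the known terms from T to get the rank-1 residual R = [1, 1] ⊗ [-1, -2] ⊗ w, so R[i,j,k] = a[i]·b[j]·w[k]. Pick indices with nonzero a[0]·b[0] = (1)·(-1) = -1. Only the fibre through (0,0,·) is needed: R[0,0,:] = T[0,0,:] − Σₗ aₗ[0]bₗ[0]cₗ = [0, -1, -2] − (2)·(-1)·[1, -1, 0] = [2, -3, -2]. Then w[k] = R[0,0,k] / -1 for each k, giving w = [2, -3, -2] / -1 = [-2, 3, 2].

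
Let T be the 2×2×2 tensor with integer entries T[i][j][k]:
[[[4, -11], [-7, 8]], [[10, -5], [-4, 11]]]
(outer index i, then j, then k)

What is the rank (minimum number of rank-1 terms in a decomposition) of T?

Lower bound: the mode-1 unfolding of T (rows indexed by i, columns by (j,k) = (0,0), (0,1), (1,0), (1,1)) is [[4, -11, -7, 8], [10, -5, -4, 11]].
There the 2×2 minor on rows i ∈ {0, 1}, columns (j,k) ∈ {(0,0), (0,1)} is det [[4, -11], [10, -5]] = 90 ≠ 0, so this unfolding has rank ≥ 2; CP rank is at least every unfolding rank, so rank(T) ≥ 2. (Flattening ranks never certify an upper bound on CP rank; for that we must actually write T with 2 rank-1 terms.)
Upper bound — finding two terms. Write S_k = T[:,:,k] for the frontal slices: S₀ = [[4, -7], [10, -4]], S₁ = [[-11, 8], [-5, 11]].
If T = a₁ (x) b₁ (x) c₁ + a₂ (x) b₂ (x) c₂ then each S_k = c₁[k]·a₁b₁ᵀ + c₂[k]·a₂b₂ᵀ. S₀ and S₁ are linearly independent, so a₁b₁ᵀ and a₂b₂ᵀ must span the same plane of matrices: they are the rank-1 matrices of the form x·S₀ + y·S₁.
det(x·S₀ + y·S₁) is 54·x² − 27·xy − 81·y² = 27·(2·x − 3·y)(x + y), vanishing at (x:y) = (3:2) and (1:-1).
M₁ = 3·S₀ + 2·S₁ = [[-10, -5], [20, 10]] = (-5)·[1, -2][2, 1]ᵀ and M₂ = S₀ − S₁ = [[15, -15], [15, -15]] = 15·[1, 1][1, -1]ᵀ, so take a₁ = [1, -2], b₁ = [2, 1], a₂ = [1, 1], b₂ = [1, -1].
Each slice is an integer combination of E₁ = a₁b₁ᵀ and E₂ = a₂b₂ᵀ: S₀ = −E₁ + 6·E₂, S₁ = −E₁ − 9·E₂; reading off coefficients, c₁ = [-1, -1] and c₂ = [6, -9].
Hence T = [1, -2] (x) [2, 1] (x) [-1, -1] + [1, 1] (x) [1, -1] (x) [6, -9], so rank(T) ≤ 2.
These bounds meet, so rank(T) = 2.
Check entry T[0,0,1] = -11: (1)·(2)·(-1) + (1)·(1)·(-9) = -11.

2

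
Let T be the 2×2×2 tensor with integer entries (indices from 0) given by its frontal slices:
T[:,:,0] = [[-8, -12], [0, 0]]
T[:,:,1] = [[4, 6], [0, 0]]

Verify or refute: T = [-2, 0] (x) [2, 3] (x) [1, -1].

Reconstruct entry (0,0,0) from the claimed factors: Σₗ aₗ[0]bₗ[0]cₗ[0] = (-2)·(2)·(1) = -4, but T[0,0,0] = -8. The claim is false.

No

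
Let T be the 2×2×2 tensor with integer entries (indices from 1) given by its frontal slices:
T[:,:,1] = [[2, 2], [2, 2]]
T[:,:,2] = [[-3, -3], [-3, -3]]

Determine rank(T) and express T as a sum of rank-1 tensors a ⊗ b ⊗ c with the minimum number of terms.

rank(T) = 1

Lower bound: T ≠ 0 (e.g. T[1,1,1] = 2), so rank(T) ≥ 1.
Upper bound: if T = a ⊗ b ⊗ c then every fibre of T is a multiple of the corresponding factor, so read the factors off the fibres through the nonzero entry T[1,1,1] = 2.
The mode-1 fibre T[:,1,1] = [2, 2] gives a = [1, 1] (primitive direction); the mode-2 fibre T[1,:,1] = [2, 2] gives b = [1, 1]; then c[k] = T[1,1,k] / (a[1]·b[1]) = [2, -3] / 1 = [2, -3].
Expanding [1, 1] ⊗ [1, 1] ⊗ [2, -3] reproduces all 8 entries of T, so T = [1, 1] ⊗ [1, 1] ⊗ [2, -3] and rank(T) ≤ 1.
These bounds meet, so rank(T) = 1.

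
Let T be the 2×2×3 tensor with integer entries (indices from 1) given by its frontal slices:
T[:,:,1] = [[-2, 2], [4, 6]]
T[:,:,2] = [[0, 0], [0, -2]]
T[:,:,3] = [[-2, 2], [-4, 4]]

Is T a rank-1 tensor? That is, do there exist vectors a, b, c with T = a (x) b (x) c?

The mode-3 unfolding of T (rows indexed by k, columns by (i,j) = (1,1), (1,2), (2,1), (2,2)) is [[-2, 2, 4, 6], [0, 0, 0, -2], [-2, 2, -4, 4]].
There the 3×3 minor on rows k ∈ {1, 2, 3}, columns (i,j) ∈ {(1,1), (2,1), (2,2)} is det [[-2, 4, 6], [0, 0, -2], [-2, -4, 4]] = 32 ≠ 0, so this unfolding has rank ≥ 3; CP rank is at least every unfolding rank, so rank(T) ≥ 3.
In particular rank(T) ≥ 3 > 1, so T is not rank-1.

No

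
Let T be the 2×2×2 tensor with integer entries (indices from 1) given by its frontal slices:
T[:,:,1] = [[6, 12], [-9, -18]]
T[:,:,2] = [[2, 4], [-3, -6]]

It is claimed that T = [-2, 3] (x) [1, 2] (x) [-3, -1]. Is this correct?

Yes

Reconstruct entrywise from the claimed factors. For example, T[2,1,1] = -9 and Σₗ aₗ[2]bₗ[1]cₗ[1] = (3)·(1)·(-3) = -9; checking all 8 entries, every one matches. The claim holds.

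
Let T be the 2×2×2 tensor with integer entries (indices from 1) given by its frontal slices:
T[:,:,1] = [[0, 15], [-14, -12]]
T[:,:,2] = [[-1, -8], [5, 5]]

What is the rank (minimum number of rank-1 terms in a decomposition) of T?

Lower bound: the mode-1 unfolding of T (rows indexed by i, columns by (j,k) = (1,1), (1,2), (2,1), (2,2)) is [[0, -1, 15, -8], [-14, 5, -12, 5]].
There the 2×2 minor on rows i ∈ {1, 2}, columns (j,k) ∈ {(1,1), (1,2)} is det [[0, -1], [-14, 5]] = -14 ≠ 0, so this unfolding has rank ≥ 2; CP rank is at least every unfolding rank, so rank(T) ≥ 2. (Unfolding ranks only ever bound the CP rank from below — rank(T) can be strictly larger than all of them — so the matching upper bound has to come from an explicit 2-term decomposition.)
Upper bound — finding two terms. Write S_k = T[:,:,k] for the frontal slices: S₁ = [[0, 15], [-14, -12]], S₂ = [[-1, -8], [5, 5]].
If T = a₁ (x) b₁ (x) c₁ + a₂ (x) b₂ (x) c₂ then each S_k = c₁[k]·a₁b₁ᵀ + c₂[k]·a₂b₂ᵀ. S₁ and S₂ are linearly independent, so a₁b₁ᵀ and a₂b₂ᵀ must span the same plane of matrices: they are the rank-1 matrices of the form x·S₁ + y·S₂.
det(x·S₁ + y·S₂) is 210·x² − 175·xy + 35·y² = 35·(3·x − y)(2·x − y), vanishing at (x:y) = (1:3) and (1:2).
M₁ = S₁ + 3·S₂ = [[-3, -9], [1, 3]] = −(3, -1)(1, 3)ᵀ and M₂ = S₁ + 2·S₂ = [[-2, -1], [-4, -2]] = −(1, 2)(2, 1)ᵀ, so take a₁ = (3, -1), b₁ = (1, 3), a₂ = (1, 2), b₂ = (2, 1).
Each slice is an integer combination of E₁ = a₁b₁ᵀ and E₂ = a₂b₂ᵀ: S₁ = 2·E₁ − 3·E₂, S₂ = −E₁ + E₂; reading off coefficients, c₁ = (2, -1) and c₂ = (-3, 1).
Hence T = (3, -1) (x) (1, 3) (x) (2, -1) + (1, 2) (x) (2, 1) (x) (-3, 1), so rank(T) ≤ 2.
These bounds meet, so rank(T) = 2.
Check entry T[1,1,2] = -1: (3)·(1)·(-1) + (1)·(2)·(1) = -1.

2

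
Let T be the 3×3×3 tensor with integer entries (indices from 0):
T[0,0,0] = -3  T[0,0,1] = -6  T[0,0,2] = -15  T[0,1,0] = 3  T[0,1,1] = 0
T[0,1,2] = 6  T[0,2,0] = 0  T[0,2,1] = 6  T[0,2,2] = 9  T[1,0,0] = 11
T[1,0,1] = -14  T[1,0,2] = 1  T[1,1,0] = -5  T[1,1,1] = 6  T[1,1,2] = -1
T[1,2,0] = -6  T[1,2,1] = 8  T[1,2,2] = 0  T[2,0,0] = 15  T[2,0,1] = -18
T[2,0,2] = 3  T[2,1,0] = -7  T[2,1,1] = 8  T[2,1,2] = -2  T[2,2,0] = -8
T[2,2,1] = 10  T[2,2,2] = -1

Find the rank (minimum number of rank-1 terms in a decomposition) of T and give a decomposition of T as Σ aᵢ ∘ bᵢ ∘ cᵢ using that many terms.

Lower bound: the mode-2 unfolding of T (rows indexed by j, columns by (i,k) = (0,0), (0,1), (0,2), (1,0), (1,1), (1,2), (2,0), (2,1), (2,2)) is [[-3, -6, -15, 11, -14, 1, 15, -18, 3], [3, 0, 6, -5, 6, -1, -7, 8, -2], [0, 6, 9, -6, 8, 0, -8, 10, -1]].
There the 2×2 minor on rows j ∈ {0, 1}, columns (i,k) ∈ {(0,0), (0,1)} is det [[-3, -6], [3, 0]] = 18 ≠ 0, so this unfolding has rank ≥ 2; CP rank is at least every unfolding rank, so rank(T) ≥ 2. (Flattening ranks never certify an upper bound on CP rank; for that we must actually write T with 2 rank-1 terms.)
Upper bound — finding two terms. Write S_k = T[:,:,k] for the frontal slices: S₀ = [[-3, 3, 0], [11, -5, -6], [15, -7, -8]], S₁ = [[-6, 0, 6], [-14, 6, 8], [-18, 8, 10]], S₂ = [[-15, 6, 9], [1, -1, 0], [3, -2, -1]].
If T = a₁ ∘ b₁ ∘ c₁ + a₂ ∘ b₂ ∘ c₂ then each S_k = c₁[k]·a₁b₁ᵀ + c₂[k]·a₂b₂ᵀ. S₀ and S₁ are linearly independent, so a₁b₁ᵀ and a₂b₂ᵀ must span the same plane of matrices: they are the rank-1 matrices of the form x·S₀ + y·S₁.
The 2×2 minor of x·S₀ + y·S₁ on rows {0,1}, columns {0,1} is −18·x² + 54·xy − 36·y² = (-18)·(x − 2·y)(x − y), vanishing at (x:y) = (2:1) and (1:1).
M₁ = 2·S₀ + S₁ = [[-12, 6, 6], [8, -4, -4], [12, -6, -6]] = (-2)·(3, -2, -3)(2, -1, -1)ᵀ and M₂ = S₀ + S₁ = [[-9, 3, 6], [-3, 1, 2], [-3, 1, 2]] = −(3, 1, 1)(3, -1, -2)ᵀ, so take a₁ = (3, -2, -3), b₁ = (2, -1, -1), a₂ = (3, 1, 1), b₂ = (3, -1, -2).
Each slice is an integer combination of E₁ = a₁b₁ᵀ and E₂ = a₂b₂ᵀ: S₀ = −2·E₁ + E₂, S₁ = 2·E₁ − 2·E₂, S₂ = −E₁ − E₂; reading off coefficients, c₁ = (-2, 2, -1) and c₂ = (1, -2, -1).
Hence T = (3, -2, -3) ∘ (2, -1, -1) ∘ (-2, 2, -1) + (3, 1, 1) ∘ (3, -1, -2) ∘ (1, -2, -1), so rank(T) ≤ 2.
These bounds meet, so rank(T) = 2.

rank(T) = 2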